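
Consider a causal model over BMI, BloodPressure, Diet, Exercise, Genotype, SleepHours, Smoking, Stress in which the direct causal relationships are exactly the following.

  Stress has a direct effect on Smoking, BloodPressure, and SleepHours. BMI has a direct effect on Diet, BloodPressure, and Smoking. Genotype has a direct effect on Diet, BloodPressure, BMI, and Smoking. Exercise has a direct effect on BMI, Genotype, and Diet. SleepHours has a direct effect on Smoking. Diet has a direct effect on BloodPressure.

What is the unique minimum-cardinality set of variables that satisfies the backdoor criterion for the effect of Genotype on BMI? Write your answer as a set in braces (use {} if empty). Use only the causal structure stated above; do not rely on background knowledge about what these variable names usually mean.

{Exercise}

Variables eligible for adjustment (non-descendants of Genotype, excluding Genotype and BMI): {Exercise, SleepHours, Stress}.
Backdoor paths from Genotype to BMI:
  P1: Genotype <- Exercise -> BMI
  P2: Genotype <- Exercise -> Diet <- BMI
  P3: Genotype <- Exercise -> Diet -> BloodPressure <- Stress -> SleepHours -> Smoking <- BMI
  P4: Genotype <- Exercise -> Diet -> BloodPressure <- Stress -> Smoking <- BMI
  P5: Genotype <- Exercise -> Diet -> BloodPressure <- BMI
The empty set is not sufficient: P1 (Genotype <- Exercise -> BMI) has no collider blocking it and no conditioned non-collider, so it is open.
Try {Exercise}:
  P1: blocked at fork node Exercise ∈ conditioning set.
  P2: blocked at fork node Exercise ∈ conditioning set.
  P3: blocked at fork node Exercise ∈ conditioning set.
  P4: blocked at fork node Exercise ∈ conditioning set.
  P5: blocked at fork node Exercise ∈ conditioning set.
{Exercise} contains no descendant of Genotype and blocks every backdoor path.
No other singleton works — e.g. {Stress} leaves P1 open — so {Exercise} is the unique smallest valid adjustment set.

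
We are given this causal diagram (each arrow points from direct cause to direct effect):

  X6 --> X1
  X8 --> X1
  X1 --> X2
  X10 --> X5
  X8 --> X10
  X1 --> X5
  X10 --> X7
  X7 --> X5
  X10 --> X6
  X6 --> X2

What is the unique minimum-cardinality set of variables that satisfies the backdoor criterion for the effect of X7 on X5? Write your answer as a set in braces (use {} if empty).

{X10}

Variables eligible for adjustment (non-descendants of X7, excluding X7 and X5): {X1, X10, X2, X6, X8}.
Backdoor paths from X7 to X5:
  P1: X7 <- X10 <- X8 -> X1 -> X5
  P2: X7 <- X10 -> X6 -> X1 -> X5
  P3: X7 <- X10 -> X6 -> X2 <- X1 -> X5
  P4: X7 <- X10 -> X5
The empty set is not sufficient: P1 (X7 <- X10 <- X8 -> X1 -> X5) has no collider blocking it and no conditioned non-collider, so it is open.
Try {X10}:
  P1: blocked at chain node X10 ∈ conditioning set.
  P2: blocked at fork node X10 ∈ conditioning set.
  P3: blocked at fork node X10 ∈ conditioning set.
  P4: blocked at fork node X10 ∈ conditioning set.
{X10} contains no descendant of X7 and blocks every backdoor path.
No other singleton works — e.g. {X8} leaves P2 open — so {X10} is the unique smallest valid adjustment set.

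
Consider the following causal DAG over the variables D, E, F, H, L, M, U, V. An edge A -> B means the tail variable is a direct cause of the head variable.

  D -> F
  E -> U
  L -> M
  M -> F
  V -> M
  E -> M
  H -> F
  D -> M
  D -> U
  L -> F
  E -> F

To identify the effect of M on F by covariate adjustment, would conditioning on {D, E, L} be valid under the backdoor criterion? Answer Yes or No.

Yes

Backdoor paths from M to F (paths whose first edge points into M):
  P1: M <- D -> U <- E -> F
  P2: M <- D -> F
  P3: M <- L -> F
  P4: M <- E -> U <- D -> F
  P5: M <- E -> F
Condition 1 (no descendant of M in the set): holds — descendants of M are {F}; none are in {D, E, L}.
Condition 2 (every backdoor path blocked by {D, E, L}):
  P1: blocked at fork node D ∈ conditioning set.
  P2: blocked at fork node D ∈ conditioning set.
  P3: blocked at fork node L ∈ conditioning set.
  P4: blocked at fork node E ∈ conditioning set.
  P5: blocked at fork node E ∈ conditioning set.
{D, E, L} satisfies the backdoor criterion.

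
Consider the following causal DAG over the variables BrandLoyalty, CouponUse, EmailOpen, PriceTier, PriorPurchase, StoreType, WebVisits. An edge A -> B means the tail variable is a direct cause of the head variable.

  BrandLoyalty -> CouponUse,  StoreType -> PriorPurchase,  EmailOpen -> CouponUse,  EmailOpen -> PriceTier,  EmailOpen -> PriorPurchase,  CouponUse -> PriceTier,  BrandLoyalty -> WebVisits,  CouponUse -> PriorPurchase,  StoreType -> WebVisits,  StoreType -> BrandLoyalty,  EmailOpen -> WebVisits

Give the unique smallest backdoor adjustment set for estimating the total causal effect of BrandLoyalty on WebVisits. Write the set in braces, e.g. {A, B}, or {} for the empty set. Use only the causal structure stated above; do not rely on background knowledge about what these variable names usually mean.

Variables eligible for adjustment (non-descendants of BrandLoyalty, excluding BrandLoyalty and WebVisits): {EmailOpen, StoreType}.
Backdoor paths from BrandLoyalty to WebVisits:
  P1: BrandLoyalty <- StoreType -> PriorPurchase <- EmailOpen -> WebVisits
  P2: BrandLoyalty <- StoreType -> PriorPurchase <- CouponUse <- EmailOpen -> WebVisits
  P3: BrandLoyalty <- StoreType -> PriorPurchase <- CouponUse -> PriceTier <- EmailOpen -> WebVisits
  P4: BrandLoyalty <- StoreType -> WebVisits
The empty set is not sufficient: P4 (BrandLoyalty <- StoreType -> WebVisits) has no collider blocking it and no conditioned non-collider, so it is open.
Try {StoreType}:
  P1: blocked at fork node StoreType ∈ conditioning set.
  P2: blocked at fork node StoreType ∈ conditioning set.
  P3: blocked at fork node StoreType ∈ conditioning set.
  P4: blocked at fork node StoreType ∈ conditioning set.
{StoreType} contains no descendant of BrandLoyalty and blocks every backdoor path.
No other singleton works — e.g. {EmailOpen} leaves P4 open — so {StoreType} is the unique smallest valid adjustment set.

{StoreType}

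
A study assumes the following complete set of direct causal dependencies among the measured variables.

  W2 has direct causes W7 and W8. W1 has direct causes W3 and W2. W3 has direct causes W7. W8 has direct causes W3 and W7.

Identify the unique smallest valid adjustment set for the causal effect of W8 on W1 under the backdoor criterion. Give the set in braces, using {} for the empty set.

Variables eligible for adjustment (non-descendants of W8, excluding W8 and W1): {W3, W7}.
Backdoor paths from W8 to W1:
  P1: W8 <- W7 -> W3 -> W1
  P2: W8 <- W7 -> W2 -> W1
  P3: W8 <- W3 <- W7 -> W2 -> W1
  P4: W8 <- W3 -> W1
The empty set is not sufficient: P1 (W8 <- W7 -> W3 -> W1) has no collider blocking it and no conditioned non-collider, so it is open.
Try {W3, W7}:
  P1: blocked at fork node W7 ∈ conditioning set.
  P2: blocked at fork node W7 ∈ conditioning set.
  P3: blocked at chain node W3 ∈ conditioning set.
  P4: blocked at fork node W3 ∈ conditioning set.
{W3, W7} contains no descendant of W8 and blocks every backdoor path.
Every element of {W3, W7} is needed (dropping W3 leaves P4 open; dropping W7 leaves P2 open), so no proper subset is valid.
Among all size-2 subsets of the eligible variables, only {W3, W7} blocks every backdoor path, so it is the unique smallest valid adjustment set.

{W3, W7}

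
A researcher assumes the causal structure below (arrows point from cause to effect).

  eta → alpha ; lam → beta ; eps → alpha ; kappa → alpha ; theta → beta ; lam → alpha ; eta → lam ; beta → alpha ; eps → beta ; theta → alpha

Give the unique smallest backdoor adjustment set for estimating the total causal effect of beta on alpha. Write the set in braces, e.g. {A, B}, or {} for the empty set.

{eps, lam, theta}

Variables eligible for adjustment (non-descendants of beta, excluding beta and alpha): {eps, eta, kappa, lam, theta}.
Backdoor paths from beta to alpha:
  P1: beta <- theta -> alpha
  P2: beta <- lam <- eta -> alpha
  P3: beta <- lam -> alpha
  P4: beta <- eps -> alpha
The empty set is not sufficient: P1 (beta <- theta -> alpha) has no collider blocking it and no conditioned non-collider, so it is open.
Try {eps, lam, theta}:
  P1: blocked at fork node theta ∈ conditioning set.
  P2: blocked at chain node lam ∈ conditioning set.
  P3: blocked at fork node lam ∈ conditioning set.
  P4: blocked at fork node eps ∈ conditioning set.
{eps, lam, theta} contains no descendant of beta and blocks every backdoor path.
Every element of {eps, lam, theta} is needed (dropping eps leaves P4 open; dropping lam leaves P2 open; dropping theta leaves P1 open), so no proper subset is valid.
Among all size-3 subsets of the eligible variables, only {eps, lam, theta} blocks every backdoor path, so it is the unique smallest valid adjustment set.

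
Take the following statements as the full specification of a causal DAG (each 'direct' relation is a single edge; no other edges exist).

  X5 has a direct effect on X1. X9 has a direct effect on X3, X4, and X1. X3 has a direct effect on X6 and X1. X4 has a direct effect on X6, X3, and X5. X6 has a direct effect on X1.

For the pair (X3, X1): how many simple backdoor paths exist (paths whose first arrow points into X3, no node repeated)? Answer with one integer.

A backdoor path from X3 to X1 is any simple undirected path whose first edge points into X3 (i.e. leaves X3 via a parent).
Parents of X3: {X4, X9}.
Enumerating:
  P1: X3 <- X9 -> X4 -> X5 -> X1
  P2: X3 <- X9 -> X4 -> X6 -> X1
  P3: X3 <- X9 -> X1
  P4: X3 <- X4 <- X9 -> X1
  P5: X3 <- X4 -> X5 -> X1
  P6: X3 <- X4 -> X6 -> X1
That exhausts the simple backdoor paths. Count: 6.

6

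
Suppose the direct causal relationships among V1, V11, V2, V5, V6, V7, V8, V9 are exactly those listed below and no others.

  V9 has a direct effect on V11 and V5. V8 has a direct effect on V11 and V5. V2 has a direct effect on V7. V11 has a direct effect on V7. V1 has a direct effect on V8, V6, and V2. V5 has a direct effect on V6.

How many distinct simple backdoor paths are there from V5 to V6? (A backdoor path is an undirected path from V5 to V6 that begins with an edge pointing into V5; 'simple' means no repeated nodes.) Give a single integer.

4

A backdoor path from V5 to V6 is any simple undirected path whose first edge points into V5 (i.e. leaves V5 via a parent).
Parents of V5: {V8, V9}.
Enumerating:
  P1: V5 <- V9 -> V11 <- V8 <- V1 -> V6
  P2: V5 <- V9 -> V11 -> V7 <- V2 <- V1 -> V6
  P3: V5 <- V8 <- V1 -> V6
  P4: V5 <- V8 -> V11 -> V7 <- V2 <- V1 -> V6
That exhausts the simple backdoor paths. Count: 4.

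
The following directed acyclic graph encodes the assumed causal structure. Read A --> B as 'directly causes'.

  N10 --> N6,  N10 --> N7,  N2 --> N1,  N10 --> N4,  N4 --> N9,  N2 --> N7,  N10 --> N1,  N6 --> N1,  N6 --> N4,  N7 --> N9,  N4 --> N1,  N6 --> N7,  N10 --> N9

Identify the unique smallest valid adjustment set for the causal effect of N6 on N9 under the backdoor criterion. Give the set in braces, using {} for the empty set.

Variables eligible for adjustment (non-descendants of N6, excluding N6 and N9): {N10, N2}.
Backdoor paths from N6 to N9:
  P1: N6 <- N10 -> N4 -> N9
  P2: N6 <- N10 -> N4 -> N1 <- N2 -> N7 -> N9
  P3: N6 <- N10 -> N7 <- N2 -> N1 <- N4 -> N9
  P4: N6 <- N10 -> N7 -> N9
  P5: N6 <- N10 -> N9
  P6: N6 <- N10 -> N1 <- N2 -> N7 -> N9
  P7: N6 <- N10 -> N1 <- N4 -> N9
The empty set is not sufficient: P1 (N6 <- N10 -> N4 -> N9) has no collider blocking it and no conditioned non-collider, so it is open.
Try {N10}:
  P1: blocked at fork node N10 ∈ conditioning set.
  P2: blocked at fork node N10 ∈ conditioning set.
  P3: blocked at fork node N10 ∈ conditioning set.
  P4: blocked at fork node N10 ∈ conditioning set.
  P5: blocked at fork node N10 ∈ conditioning set.
  P6: blocked at fork node N10 ∈ conditioning set.
  P7: blocked at fork node N10 ∈ conditioning set.
{N10} contains no descendant of N6 and blocks every backdoor path.
No other singleton works — e.g. {N2} leaves P1 open — so {N10} is the unique smallest valid adjustment set.

{N10}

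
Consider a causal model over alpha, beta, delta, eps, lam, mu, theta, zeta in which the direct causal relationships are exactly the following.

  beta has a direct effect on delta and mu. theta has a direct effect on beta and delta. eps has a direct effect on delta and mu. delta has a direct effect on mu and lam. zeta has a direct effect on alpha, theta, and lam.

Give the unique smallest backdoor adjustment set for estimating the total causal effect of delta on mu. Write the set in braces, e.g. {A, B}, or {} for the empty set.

Variables eligible for adjustment (non-descendants of delta, excluding delta and mu): {alpha, beta, eps, theta, zeta}.
Backdoor paths from delta to mu:
  P1: delta <- theta -> beta -> mu
  P2: delta <- beta -> mu
  P3: delta <- eps -> mu
The empty set is not sufficient: P1 (delta <- theta -> beta -> mu) has no collider blocking it and no conditioned non-collider, so it is open.
Try {beta, eps}:
  P1: blocked at chain node beta ∈ conditioning set.
  P2: blocked at fork node beta ∈ conditioning set.
  P3: blocked at fork node eps ∈ conditioning set.
{beta, eps} contains no descendant of delta and blocks every backdoor path.
Every element of {beta, eps} is needed (dropping beta leaves P1 open; dropping eps leaves P3 open), so no proper subset is valid.
Among all size-2 subsets of the eligible variables, only {beta, eps} blocks every backdoor path, so it is the unique smallest valid adjustment set.

{beta, eps}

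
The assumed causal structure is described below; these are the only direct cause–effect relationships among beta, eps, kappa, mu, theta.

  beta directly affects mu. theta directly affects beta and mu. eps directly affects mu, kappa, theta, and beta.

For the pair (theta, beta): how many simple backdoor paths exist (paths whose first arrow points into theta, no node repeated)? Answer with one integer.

2

A backdoor path from theta to beta is any simple undirected path whose first edge points into theta (i.e. leaves theta via a parent).
Parents of theta: {eps}.
Enumerating:
  P1: theta <- eps -> beta
  P2: theta <- eps -> mu <- beta
That exhausts the simple backdoor paths. Count: 2.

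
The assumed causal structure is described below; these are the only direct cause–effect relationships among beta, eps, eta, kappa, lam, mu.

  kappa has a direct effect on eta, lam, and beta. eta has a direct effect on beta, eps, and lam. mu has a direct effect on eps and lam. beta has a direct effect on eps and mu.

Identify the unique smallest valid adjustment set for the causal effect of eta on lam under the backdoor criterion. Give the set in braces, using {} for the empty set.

{kappa}

Variables eligible for adjustment (non-descendants of eta, excluding eta and lam): {kappa}.
Backdoor paths from eta to lam:
  P1: eta <- kappa -> beta -> mu -> lam
  P2: eta <- kappa -> beta -> eps <- mu -> lam
  P3: eta <- kappa -> lam
The empty set is not sufficient: P1 (eta <- kappa -> beta -> mu -> lam) has no collider blocking it and no conditioned non-collider, so it is open.
Try {kappa}:
  P1: blocked at fork node kappa ∈ conditioning set.
  P2: blocked at fork node kappa ∈ conditioning set.
  P3: blocked at fork node kappa ∈ conditioning set.
{kappa} contains no descendant of eta and blocks every backdoor path.
{kappa} is the unique smallest valid adjustment set.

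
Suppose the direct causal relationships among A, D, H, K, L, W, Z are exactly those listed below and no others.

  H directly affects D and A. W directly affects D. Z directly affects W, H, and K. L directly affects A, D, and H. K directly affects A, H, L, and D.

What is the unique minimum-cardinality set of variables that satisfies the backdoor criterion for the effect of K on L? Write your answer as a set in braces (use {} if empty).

Variables eligible for adjustment (non-descendants of K, excluding K and L): {W, Z}.
Backdoor paths from K to L:
  P1: K <- Z -> H <- L
  P2: K <- Z -> H -> A <- L
  P3: K <- Z -> H -> D <- L
  P4: K <- Z -> W -> D <- L
  P5: K <- Z -> W -> D <- H <- L
  P6: K <- Z -> W -> D <- H -> A <- L
Each backdoor path contains an unconditioned collider, so every path is already blocked with the empty conditioning set:
  P1: blocked at collider H (neither it nor any descendant is in the conditioning set).
  P2: blocked at collider A (neither it nor any descendant is in the conditioning set).
  P3: blocked at collider D (neither it nor any descendant is in the conditioning set).
  P4: blocked at collider D (neither it nor any descendant is in the conditioning set).
  P5: blocked at collider D (neither it nor any descendant is in the conditioning set).
  P6: blocked at collider D (neither it nor any descendant is in the conditioning set).
The empty set is therefore the unique smallest valid set.

{}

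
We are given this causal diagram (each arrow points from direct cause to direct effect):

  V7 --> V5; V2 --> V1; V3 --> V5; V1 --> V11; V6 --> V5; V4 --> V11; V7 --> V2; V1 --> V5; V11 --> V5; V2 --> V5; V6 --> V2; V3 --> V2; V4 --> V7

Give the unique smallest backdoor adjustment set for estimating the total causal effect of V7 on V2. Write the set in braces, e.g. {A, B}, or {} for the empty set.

{}

Variables eligible for adjustment (non-descendants of V7, excluding V7 and V2): {V3, V4, V6}.
Backdoor paths from V7 to V2:
  P1: V7 <- V4 -> V11 <- V1 <- V2
  P2: V7 <- V4 -> V11 <- V1 -> V5 <- V3 -> V2
  P3: V7 <- V4 -> V11 <- V1 -> V5 <- V6 -> V2
  P4: V7 <- V4 -> V11 <- V1 -> V5 <- V2
  P5: V7 <- V4 -> V11 -> V5 <- V3 -> V2
  P6: V7 <- V4 -> V11 -> V5 <- V6 -> V2
  P7: V7 <- V4 -> V11 -> V5 <- V2
  P8: V7 <- V4 -> V11 -> V5 <- V1 <- V2
Each backdoor path contains an unconditioned collider, so every path is already blocked with the empty conditioning set:
  P1: blocked at collider V11 (neither it nor any descendant is in the conditioning set).
  P2: blocked at collider V11 (neither it nor any descendant is in the conditioning set).
  P3: blocked at collider V11 (neither it nor any descendant is in the conditioning set).
  P4: blocked at collider V11 (neither it nor any descendant is in the conditioning set).
  P5: blocked at collider V5 (neither it nor any descendant is in the conditioning set).
  P6: blocked at collider V5 (neither it nor any descendant is in the conditioning set).
  P7: blocked at collider V5 (neither it nor any descendant is in the conditioning set).
  P8: blocked at collider V5 (neither it nor any descendant is in the conditioning set).
The empty set is therefore the unique smallest valid set.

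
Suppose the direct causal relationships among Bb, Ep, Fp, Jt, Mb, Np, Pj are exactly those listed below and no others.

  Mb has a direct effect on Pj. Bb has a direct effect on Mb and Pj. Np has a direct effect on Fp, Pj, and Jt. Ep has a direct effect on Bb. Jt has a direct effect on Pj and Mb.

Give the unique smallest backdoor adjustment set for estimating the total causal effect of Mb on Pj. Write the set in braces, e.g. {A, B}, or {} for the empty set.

Variables eligible for adjustment (non-descendants of Mb, excluding Mb and Pj): {Bb, Ep, Fp, Jt, Np}.
Backdoor paths from Mb to Pj:
  P1: Mb <- Bb -> Pj
  P2: Mb <- Jt <- Np -> Pj
  P3: Mb <- Jt -> Pj
The empty set is not sufficient: P1 (Mb <- Bb -> Pj) has no collider blocking it and no conditioned non-collider, so it is open.
Try {Bb, Jt}:
  P1: blocked at fork node Bb ∈ conditioning set.
  P2: blocked at chain node Jt ∈ conditioning set.
  P3: blocked at fork node Jt ∈ conditioning set.
{Bb, Jt} contains no descendant of Mb and blocks every backdoor path.
Every element of {Bb, Jt} is needed (dropping Bb leaves P1 open; dropping Jt leaves P2 open), so no proper subset is valid.
Among all size-2 subsets of the eligible variables, only {Bb, Jt} blocks every backdoor path, so it is the unique smallest valid adjustment set.

{Bb, Jt}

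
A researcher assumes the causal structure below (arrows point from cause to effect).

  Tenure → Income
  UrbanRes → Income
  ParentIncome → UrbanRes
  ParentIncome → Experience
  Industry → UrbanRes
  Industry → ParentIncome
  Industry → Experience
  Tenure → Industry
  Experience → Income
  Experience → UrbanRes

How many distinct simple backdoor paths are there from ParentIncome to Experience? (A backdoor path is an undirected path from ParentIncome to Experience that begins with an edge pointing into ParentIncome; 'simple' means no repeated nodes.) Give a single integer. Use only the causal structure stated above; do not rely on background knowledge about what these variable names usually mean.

5

A backdoor path from ParentIncome to Experience is any simple undirected path whose first edge points into ParentIncome (i.e. leaves ParentIncome via a parent).
Parents of ParentIncome: {Industry}.
Enumerating:
  P1: ParentIncome <- Industry <- Tenure -> Income <- Experience
  P2: ParentIncome <- Industry <- Tenure -> Income <- UrbanRes <- Experience
  P3: ParentIncome <- Industry -> Experience
  P4: ParentIncome <- Industry -> UrbanRes <- Experience
  P5: ParentIncome <- Industry -> UrbanRes -> Income <- Experience
That exhausts the simple backdoor paths. Count: 5.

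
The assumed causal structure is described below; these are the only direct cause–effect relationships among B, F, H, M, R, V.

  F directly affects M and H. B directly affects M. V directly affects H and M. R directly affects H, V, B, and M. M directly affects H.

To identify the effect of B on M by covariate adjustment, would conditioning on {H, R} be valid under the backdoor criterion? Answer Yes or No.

No

Backdoor paths from B to M (paths whose first edge points into B):
  P1: B <- R -> V -> M
  P2: B <- R -> V -> H <- F -> M
  P3: B <- R -> V -> H <- M
  P4: B <- R -> M
  P5: B <- R -> H <- V -> M
  P6: B <- R -> H <- F -> M
  P7: B <- R -> H <- M
Condition 1 (no descendant of B in the set): FAILS — H is a descendant of B.
Condition 2 (every backdoor path blocked by {H, R}):
  P1: blocked at fork node R ∈ conditioning set.
  P2: blocked at fork node R ∈ conditioning set.
  P3: blocked at fork node R ∈ conditioning set.
  P4: blocked at fork node R ∈ conditioning set.
  P5: blocked at fork node R ∈ conditioning set.
  P6: blocked at fork node R ∈ conditioning set.
  P7: blocked at fork node R ∈ conditioning set.
{H, R} does not satisfy the backdoor criterion.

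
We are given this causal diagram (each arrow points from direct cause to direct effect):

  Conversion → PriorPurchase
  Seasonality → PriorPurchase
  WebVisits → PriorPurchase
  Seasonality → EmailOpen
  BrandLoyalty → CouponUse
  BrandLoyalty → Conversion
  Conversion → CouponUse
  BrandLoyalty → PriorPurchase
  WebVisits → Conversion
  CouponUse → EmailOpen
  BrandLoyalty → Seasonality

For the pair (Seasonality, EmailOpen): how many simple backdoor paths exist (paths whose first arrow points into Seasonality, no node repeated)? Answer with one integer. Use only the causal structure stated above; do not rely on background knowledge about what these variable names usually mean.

A backdoor path from Seasonality to EmailOpen is any simple undirected path whose first edge points into Seasonality (i.e. leaves Seasonality via a parent).
Parents of Seasonality: {BrandLoyalty}.
Enumerating:
  P1: Seasonality <- BrandLoyalty -> Conversion -> CouponUse -> EmailOpen
  P2: Seasonality <- BrandLoyalty -> CouponUse -> EmailOpen
  P3: Seasonality <- BrandLoyalty -> PriorPurchase <- WebVisits -> Conversion -> CouponUse -> EmailOpen
  P4: Seasonality <- BrandLoyalty -> PriorPurchase <- Conversion -> CouponUse -> EmailOpen
That exhausts the simple backdoor paths. Count: 4.

4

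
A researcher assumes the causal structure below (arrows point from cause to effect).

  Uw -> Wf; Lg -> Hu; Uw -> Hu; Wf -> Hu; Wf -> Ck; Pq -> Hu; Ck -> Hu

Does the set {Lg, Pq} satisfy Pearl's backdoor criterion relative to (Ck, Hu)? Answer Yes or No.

No

Backdoor paths from Ck to Hu (paths whose first edge points into Ck):
  P1: Ck <- Wf <- Uw -> Hu
  P2: Ck <- Wf -> Hu
Condition 1 (no descendant of Ck in the set): holds — descendants of Ck are {Hu}; none are in {Lg, Pq}.
Condition 2 (every backdoor path blocked by {Lg, Pq}):
  P1: open — no interior node is in the conditioning set.
  P2: open — no interior node is in the conditioning set.
{Lg, Pq} does not satisfy the backdoor criterion.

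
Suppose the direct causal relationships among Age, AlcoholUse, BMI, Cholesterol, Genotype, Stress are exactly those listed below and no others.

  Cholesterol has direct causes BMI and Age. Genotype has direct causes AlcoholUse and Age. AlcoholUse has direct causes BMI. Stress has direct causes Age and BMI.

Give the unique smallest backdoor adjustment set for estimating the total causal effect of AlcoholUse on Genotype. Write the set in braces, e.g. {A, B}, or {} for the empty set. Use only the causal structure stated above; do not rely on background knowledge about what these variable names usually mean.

{}

Variables eligible for adjustment (non-descendants of AlcoholUse, excluding AlcoholUse and Genotype): {Age, BMI, Cholesterol, Stress}.
Backdoor paths from AlcoholUse to Genotype:
  P1: AlcoholUse <- BMI -> Cholesterol <- Age -> Genotype
  P2: AlcoholUse <- BMI -> Stress <- Age -> Genotype
Each backdoor path contains an unconditioned collider, so every path is already blocked with the empty conditioning set:
  P1: blocked at collider Cholesterol (neither it nor any descendant is in the conditioning set).
  P2: blocked at collider Stress (neither it nor any descendant is in the conditioning set).
The empty set is therefore the unique smallest valid set.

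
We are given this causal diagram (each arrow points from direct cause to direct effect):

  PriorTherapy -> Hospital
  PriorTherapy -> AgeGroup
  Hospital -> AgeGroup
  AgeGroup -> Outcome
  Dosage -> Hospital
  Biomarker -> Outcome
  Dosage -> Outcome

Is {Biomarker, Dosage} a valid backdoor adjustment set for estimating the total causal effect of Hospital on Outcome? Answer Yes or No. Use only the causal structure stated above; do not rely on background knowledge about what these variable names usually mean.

Backdoor paths from Hospital to Outcome (paths whose first edge points into Hospital):
  P1: Hospital <- Dosage -> Outcome
  P2: Hospital <- PriorTherapy -> AgeGroup -> Outcome
Condition 1 (no descendant of Hospital in the set): holds — descendants of Hospital are {AgeGroup, Outcome}; none are in {Biomarker, Dosage}.
Condition 2 (every backdoor path blocked by {Biomarker, Dosage}):
  P1: blocked at fork node Dosage ∈ conditioning set.
  P2: open — no interior node is in the conditioning set.
{Biomarker, Dosage} does not satisfy the backdoor criterion.

No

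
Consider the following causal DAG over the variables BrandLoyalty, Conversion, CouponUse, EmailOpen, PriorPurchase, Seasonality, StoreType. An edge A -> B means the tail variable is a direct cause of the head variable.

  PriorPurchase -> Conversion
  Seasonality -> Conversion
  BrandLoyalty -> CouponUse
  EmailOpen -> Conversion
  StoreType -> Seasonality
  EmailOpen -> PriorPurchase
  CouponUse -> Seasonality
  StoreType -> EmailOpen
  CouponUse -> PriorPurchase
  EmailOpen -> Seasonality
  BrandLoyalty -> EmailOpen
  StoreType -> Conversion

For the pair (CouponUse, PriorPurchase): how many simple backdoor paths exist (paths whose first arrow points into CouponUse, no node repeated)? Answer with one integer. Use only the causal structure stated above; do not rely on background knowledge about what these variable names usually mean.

6

A backdoor path from CouponUse to PriorPurchase is any simple undirected path whose first edge points into CouponUse (i.e. leaves CouponUse via a parent).
Parents of CouponUse: {BrandLoyalty}.
Enumerating:
  P1: CouponUse <- BrandLoyalty -> EmailOpen <- StoreType -> Seasonality -> Conversion <- PriorPurchase
  P2: CouponUse <- BrandLoyalty -> EmailOpen <- StoreType -> Conversion <- PriorPurchase
  P3: CouponUse <- BrandLoyalty -> EmailOpen -> Seasonality <- StoreType -> Conversion <- PriorPurchase
  P4: CouponUse <- BrandLoyalty -> EmailOpen -> Seasonality -> Conversion <- PriorPurchase
  P5: CouponUse <- BrandLoyalty -> EmailOpen -> PriorPurchase
  P6: CouponUse <- BrandLoyalty -> EmailOpen -> Conversion <- PriorPurchase
That exhausts the simple backdoor paths. Count: 6.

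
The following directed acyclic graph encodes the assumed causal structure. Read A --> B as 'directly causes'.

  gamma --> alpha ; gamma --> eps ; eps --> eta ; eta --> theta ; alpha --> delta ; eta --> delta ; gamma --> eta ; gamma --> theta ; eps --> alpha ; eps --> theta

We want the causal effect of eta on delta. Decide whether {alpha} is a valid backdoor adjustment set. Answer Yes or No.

Backdoor paths from eta to delta (paths whose first edge points into eta):
  P1: eta <- gamma -> eps -> alpha -> delta
  P2: eta <- gamma -> alpha -> delta
  P3: eta <- gamma -> theta <- eps -> alpha -> delta
  P4: eta <- eps <- gamma -> alpha -> delta
  P5: eta <- eps -> alpha -> delta
  P6: eta <- eps -> theta <- gamma -> alpha -> delta
Condition 1 (no descendant of eta in the set): holds — descendants of eta are {delta, theta}; none are in {alpha}.
Condition 2 (every backdoor path blocked by {alpha}):
  P1: blocked at chain node alpha ∈ conditioning set.
  P2: blocked at chain node alpha ∈ conditioning set.
  P3: blocked at collider theta (neither it nor any descendant is in the conditioning set).
  P4: blocked at chain node alpha ∈ conditioning set.
  P5: blocked at chain node alpha ∈ conditioning set.
  P6: blocked at collider theta (neither it nor any descendant is in the conditioning set).
{alpha} satisfies the backdoor criterion.

Yes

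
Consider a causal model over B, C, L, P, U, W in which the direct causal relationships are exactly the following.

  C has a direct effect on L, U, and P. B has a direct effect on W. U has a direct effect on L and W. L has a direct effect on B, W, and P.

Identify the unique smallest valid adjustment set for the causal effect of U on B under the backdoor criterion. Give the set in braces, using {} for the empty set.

{C}

Variables eligible for adjustment (non-descendants of U, excluding U and B): {C}.
Backdoor paths from U to B:
  P1: U <- C -> L -> B
  P2: U <- C -> L -> W <- B
  P3: U <- C -> P <- L -> B
  P4: U <- C -> P <- L -> W <- B
The empty set is not sufficient: P1 (U <- C -> L -> B) has no collider blocking it and no conditioned non-collider, so it is open.
Try {C}:
  P1: blocked at fork node C ∈ conditioning set.
  P2: blocked at fork node C ∈ conditioning set.
  P3: blocked at fork node C ∈ conditioning set.
  P4: blocked at fork node C ∈ conditioning set.
{C} contains no descendant of U and blocks every backdoor path.
{C} is the unique smallest valid adjustment set.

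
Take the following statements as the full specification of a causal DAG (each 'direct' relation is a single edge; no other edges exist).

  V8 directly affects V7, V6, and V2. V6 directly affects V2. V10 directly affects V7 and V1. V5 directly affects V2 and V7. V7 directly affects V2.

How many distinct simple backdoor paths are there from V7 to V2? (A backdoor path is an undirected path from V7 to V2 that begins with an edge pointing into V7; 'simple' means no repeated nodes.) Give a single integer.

A backdoor path from V7 to V2 is any simple undirected path whose first edge points into V7 (i.e. leaves V7 via a parent).
Parents of V7: {V10, V5, V8}.
Enumerating:
  P1: V7 <- V5 -> V2
  P2: V7 <- V8 -> V6 -> V2
  P3: V7 <- V8 -> V2
That exhausts the simple backdoor paths. Count: 3.

3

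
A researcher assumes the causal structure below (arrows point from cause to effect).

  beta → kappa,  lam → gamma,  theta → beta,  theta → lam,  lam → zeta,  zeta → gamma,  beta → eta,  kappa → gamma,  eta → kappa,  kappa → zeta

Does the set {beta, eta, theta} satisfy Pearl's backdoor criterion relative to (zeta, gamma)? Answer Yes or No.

Backdoor paths from zeta to gamma (paths whose first edge points into zeta):
  P1: zeta <- kappa <- beta <- theta -> lam -> gamma
  P2: zeta <- kappa <- eta <- beta <- theta -> lam -> gamma
  P3: zeta <- kappa -> gamma
  P4: zeta <- lam <- theta -> beta -> eta -> kappa -> gamma
  P5: zeta <- lam <- theta -> beta -> kappa -> gamma
  P6: zeta <- lam -> gamma
Condition 1 (no descendant of zeta in the set): holds — descendants of zeta are {gamma}; none are in {beta, eta, theta}.
Condition 2 (every backdoor path blocked by {beta, eta, theta}):
  P1: blocked at chain node beta ∈ conditioning set.
  P2: blocked at chain node eta ∈ conditioning set.
  P3: open — no interior node is in the conditioning set.
  P4: blocked at fork node theta ∈ conditioning set.
  P5: blocked at fork node theta ∈ conditioning set.
  P6: open — no interior node is in the conditioning set.
{beta, eta, theta} does not satisfy the backdoor criterion.

No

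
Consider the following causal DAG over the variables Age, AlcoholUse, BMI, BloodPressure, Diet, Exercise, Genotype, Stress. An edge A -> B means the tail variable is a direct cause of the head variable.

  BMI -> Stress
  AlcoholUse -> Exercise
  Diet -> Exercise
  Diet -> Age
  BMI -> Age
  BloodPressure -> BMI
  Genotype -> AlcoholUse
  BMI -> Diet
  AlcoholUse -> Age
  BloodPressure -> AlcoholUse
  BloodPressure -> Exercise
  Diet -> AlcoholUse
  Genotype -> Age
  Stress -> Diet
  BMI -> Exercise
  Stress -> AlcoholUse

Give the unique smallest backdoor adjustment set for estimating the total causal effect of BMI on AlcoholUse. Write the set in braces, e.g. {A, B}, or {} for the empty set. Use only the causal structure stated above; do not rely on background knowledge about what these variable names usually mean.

{BloodPressure}

Variables eligible for adjustment (non-descendants of BMI, excluding BMI and AlcoholUse): {BloodPressure, Genotype}.
Backdoor paths from BMI to AlcoholUse:
  P1: BMI <- BloodPressure -> AlcoholUse
  P2: BMI <- BloodPressure -> Exercise <- Diet <- Stress -> AlcoholUse
  P3: BMI <- BloodPressure -> Exercise <- Diet -> AlcoholUse
  P4: BMI <- BloodPressure -> Exercise <- Diet -> Age <- Genotype -> AlcoholUse
  P5: BMI <- BloodPressure -> Exercise <- Diet -> Age <- AlcoholUse
  P6: BMI <- BloodPressure -> Exercise <- AlcoholUse
The empty set is not sufficient: P1 (BMI <- BloodPressure -> AlcoholUse) has no collider blocking it and no conditioned non-collider, so it is open.
Try {BloodPressure}:
  P1: blocked at fork node BloodPressure ∈ conditioning set.
  P2: blocked at fork node BloodPressure ∈ conditioning set.
  P3: blocked at fork node BloodPressure ∈ conditioning set.
  P4: blocked at fork node BloodPressure ∈ conditioning set.
  P5: blocked at fork node BloodPressure ∈ conditioning set.
  P6: blocked at fork node BloodPressure ∈ conditioning set.
{BloodPressure} contains no descendant of BMI and blocks every backdoor path.
No other singleton works — e.g. {Genotype} leaves P1 open — so {BloodPressure} is the unique smallest valid adjustment set.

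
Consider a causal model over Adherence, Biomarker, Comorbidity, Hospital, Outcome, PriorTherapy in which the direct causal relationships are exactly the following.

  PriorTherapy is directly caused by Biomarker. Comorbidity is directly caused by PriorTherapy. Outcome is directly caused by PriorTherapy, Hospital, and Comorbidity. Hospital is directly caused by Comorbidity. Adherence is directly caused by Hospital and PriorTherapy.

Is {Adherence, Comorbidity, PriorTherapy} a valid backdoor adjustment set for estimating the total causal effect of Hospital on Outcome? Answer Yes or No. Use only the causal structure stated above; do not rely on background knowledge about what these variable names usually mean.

No

Backdoor paths from Hospital to Outcome (paths whose first edge points into Hospital):
  P1: Hospital <- Comorbidity <- PriorTherapy -> Outcome
  P2: Hospital <- Comorbidity -> Outcome
Condition 1 (no descendant of Hospital in the set): FAILS — Adherence is a descendant of Hospital.
Condition 2 (every backdoor path blocked by {Adherence, Comorbidity, PriorTherapy}):
  P1: blocked at chain node Comorbidity ∈ conditioning set.
  P2: blocked at fork node Comorbidity ∈ conditioning set.
{Adherence, Comorbidity, PriorTherapy} does not satisfy the backdoor criterion.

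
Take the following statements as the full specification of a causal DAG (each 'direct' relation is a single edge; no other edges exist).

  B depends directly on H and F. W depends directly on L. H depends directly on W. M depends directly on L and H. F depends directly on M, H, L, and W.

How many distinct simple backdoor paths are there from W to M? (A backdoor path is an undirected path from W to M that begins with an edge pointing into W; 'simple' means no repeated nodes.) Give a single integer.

A backdoor path from W to M is any simple undirected path whose first edge points into W (i.e. leaves W via a parent).
Parents of W: {L}.
Enumerating:
  P1: W <- L -> M
  P2: W <- L -> F <- H -> M
  P3: W <- L -> F <- M
  P4: W <- L -> F -> B <- H -> M
That exhausts the simple backdoor paths. Count: 4.

4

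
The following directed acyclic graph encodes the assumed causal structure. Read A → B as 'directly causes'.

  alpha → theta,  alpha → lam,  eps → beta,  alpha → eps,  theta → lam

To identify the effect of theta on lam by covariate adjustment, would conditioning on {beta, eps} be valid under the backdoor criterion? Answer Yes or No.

No

Backdoor paths from theta to lam (paths whose first edge points into theta):
  P1: theta <- alpha -> lam
Condition 1 (no descendant of theta in the set): holds — descendants of theta are {lam}; none are in {beta, eps}.
Condition 2 (every backdoor path blocked by {beta, eps}):
  P1: open — no interior node is in the conditioning set.
{beta, eps} does not satisfy the backdoor criterion.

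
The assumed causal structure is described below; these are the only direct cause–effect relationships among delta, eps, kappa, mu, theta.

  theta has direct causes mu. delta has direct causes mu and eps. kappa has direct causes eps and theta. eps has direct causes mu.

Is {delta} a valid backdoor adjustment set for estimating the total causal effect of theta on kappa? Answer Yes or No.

Backdoor paths from theta to kappa (paths whose first edge points into theta):
  P1: theta <- mu -> eps -> kappa
  P2: theta <- mu -> delta <- eps -> kappa
Condition 1 (no descendant of theta in the set): holds — descendants of theta are {kappa}; none are in {delta}.
Condition 2 (every backdoor path blocked by {delta}):
  P1: open — no interior node is in the conditioning set.
  P2: open — collider(s) delta are conditioned on (or have a conditioned descendant) and no non-collider on the path is in the set.
{delta} does not satisfy the backdoor criterion.

No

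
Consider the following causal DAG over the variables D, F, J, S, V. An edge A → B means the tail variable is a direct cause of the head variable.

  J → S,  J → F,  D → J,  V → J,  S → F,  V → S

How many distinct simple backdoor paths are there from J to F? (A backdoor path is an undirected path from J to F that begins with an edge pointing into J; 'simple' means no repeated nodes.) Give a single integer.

1

A backdoor path from J to F is any simple undirected path whose first edge points into J (i.e. leaves J via a parent).
Parents of J: {D, V}.
Enumerating:
  P1: J <- V -> S -> F
That exhausts the simple backdoor paths. Count: 1.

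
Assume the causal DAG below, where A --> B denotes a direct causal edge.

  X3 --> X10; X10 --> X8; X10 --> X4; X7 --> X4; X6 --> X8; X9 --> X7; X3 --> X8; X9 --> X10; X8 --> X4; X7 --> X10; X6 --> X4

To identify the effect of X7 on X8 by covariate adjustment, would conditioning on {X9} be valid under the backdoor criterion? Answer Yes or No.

Backdoor paths from X7 to X8 (paths whose first edge points into X7):
  P1: X7 <- X9 -> X10 <- X3 -> X8
  P2: X7 <- X9 -> X10 -> X8
  P3: X7 <- X9 -> X10 -> X4 <- X6 -> X8
  P4: X7 <- X9 -> X10 -> X4 <- X8
Condition 1 (no descendant of X7 in the set): holds — descendants of X7 are {X10, X4, X8}; none are in {X9}.
Condition 2 (every backdoor path blocked by {X9}):
  P1: blocked at fork node X9 ∈ conditioning set.
  P2: blocked at fork node X9 ∈ conditioning set.
  P3: blocked at fork node X9 ∈ conditioning set.
  P4: blocked at fork node X9 ∈ conditioning set.
{X9} satisfies the backdoor criterion.

Yes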